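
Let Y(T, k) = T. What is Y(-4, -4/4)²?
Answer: 16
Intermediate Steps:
Y(-4, -4/4)² = (-4)² = 16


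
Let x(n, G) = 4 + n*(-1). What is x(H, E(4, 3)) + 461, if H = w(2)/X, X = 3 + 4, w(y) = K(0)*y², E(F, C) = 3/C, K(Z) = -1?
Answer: 3259/7 ≈ 465.57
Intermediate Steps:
w(y) = -y²
X = 7
H = -4/7 (H = -1*2²/7 = -1*4*(⅐) = -4*⅐ = -4/7 ≈ -0.57143)
x(n, G) = 4 - n
x(H, E(4, 3)) + 461 = (4 - 1*(-4/7)) + 461 = (4 + 4/7) + 461 = 32/7 + 461 = 3259/7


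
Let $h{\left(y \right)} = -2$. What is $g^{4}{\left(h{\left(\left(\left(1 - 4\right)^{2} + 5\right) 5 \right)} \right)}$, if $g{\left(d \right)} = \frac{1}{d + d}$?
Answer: $\frac{1}{256} \approx 0.0039063$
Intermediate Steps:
$g{\left(d \right)} = \frac{1}{2 d}$
$g^{4}{\left(h{\left(\left(\left(1 - 4\right)^{2} + 5\right) 5 \right)} \right)} = \left(\frac{1}{2 \left(-2\right)}\right)^{4} = \left(\frac{1}{2} \left(- \frac{1}{2}\right)\right)^{4} = \left(- \frac{1}{4}\right)^{4} = \frac{1}{256}$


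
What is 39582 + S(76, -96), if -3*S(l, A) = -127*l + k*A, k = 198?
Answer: 147406/3 ≈ 49135.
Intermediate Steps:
S(l, A) = -66*A + 127*l/3 (S(l, A) = -(-127*l + 198*A)/3 = -66*A + 127*l/3)
39582 + S(76, -96) = 39582 + (-66*(-96) + (127/3)*76) = 39582 + (6336 + 9652/3) = 39582 + 28660/3 = 147406/3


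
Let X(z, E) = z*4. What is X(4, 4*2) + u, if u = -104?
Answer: -88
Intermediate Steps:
X(z, E) = 4*z
X(4, 4*2) + u = 4*4 - 104 = 16 - 104 = -88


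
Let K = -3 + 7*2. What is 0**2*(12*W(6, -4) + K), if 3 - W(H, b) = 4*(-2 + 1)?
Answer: 0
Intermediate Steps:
W(H, b) = 7 (W(H, b) = 3 - 4*(-2 + 1) = 3 - 4*(-1) = 3 - 1*(-4) = 3 + 4 = 7)
K = 11 (K = -3 + 14 = 11)
0**2*(12*W(6, -4) + K) = 0**2*(12*7 + 11) = 0*(84 + 11) = 0*95 = 0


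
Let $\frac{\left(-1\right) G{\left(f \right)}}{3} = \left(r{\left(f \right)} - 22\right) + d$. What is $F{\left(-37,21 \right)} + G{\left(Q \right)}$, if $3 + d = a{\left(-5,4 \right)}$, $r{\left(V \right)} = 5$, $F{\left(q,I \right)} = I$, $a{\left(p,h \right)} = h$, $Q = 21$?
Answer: $69$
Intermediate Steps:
$d = 1$ ($d = -3 + 4 = 1$)
$G{\left(f \right)} = 48$ ($G{\left(f \right)} = - 3 \left(\left(5 - 22\right) + 1\right) = - 3 \left(-17 + 1\right) = \left(-3\right) \left(-16\right) = 48$)
$F{\left(-37,21 \right)} + G{\left(Q \right)} = 21 + 48 = 69$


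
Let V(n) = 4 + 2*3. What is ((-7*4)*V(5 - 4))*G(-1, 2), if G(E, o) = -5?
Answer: 1400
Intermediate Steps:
V(n) = 10 (V(n) = 4 + 6 = 10)
((-7*4)*V(5 - 4))*G(-1, 2) = (-7*4*10)*(-5) = -28*10*(-5) = -280*(-5) = 1400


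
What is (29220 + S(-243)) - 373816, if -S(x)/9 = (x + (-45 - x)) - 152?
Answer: -342823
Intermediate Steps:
S(x) = 1773 (S(x) = -9*((x + (-45 - x)) - 152) = -9*(-45 - 152) = -9*(-197) = 1773)
(29220 + S(-243)) - 373816 = (29220 + 1773) - 373816 = 30993 - 373816 = -342823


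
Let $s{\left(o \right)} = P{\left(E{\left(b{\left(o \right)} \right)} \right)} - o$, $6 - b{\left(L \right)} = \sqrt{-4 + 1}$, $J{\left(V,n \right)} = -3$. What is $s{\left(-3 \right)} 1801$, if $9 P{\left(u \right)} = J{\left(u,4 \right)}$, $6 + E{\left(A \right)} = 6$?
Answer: $\frac{14408}{3} \approx 4802.7$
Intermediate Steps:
$b{\left(L \right)} = 6 - i \sqrt{3}$ ($b{\left(L \right)} = 6 - \sqrt{-4 + 1} = 6 - \sqrt{-3} = 6 - i \sqrt{3}$)
$E{\left(A \right)} = 0$ ($E{\left(A \right)} = -6 + 6 = 0$)
$P{\left(u \right)} = - \frac{1}{3}$ ($P{\left(u \right)} = \frac{1}{9} \left(-3\right) = - \frac{1}{3}$)
$s{\left(o \right)} = - \frac{1}{3} - o$
$s{\left(-3 \right)} 1801 = \left(- \frac{1}{3} - -3\right) 1801 = \left(- \frac{1}{3} + 3\right) 1801 = \frac{8}{3} \cdot 1801 = \frac{14408}{3}$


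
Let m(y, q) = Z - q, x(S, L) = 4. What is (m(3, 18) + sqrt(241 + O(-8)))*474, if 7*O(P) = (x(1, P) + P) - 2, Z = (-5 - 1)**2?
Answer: 8532 + 19434*sqrt(7)/7 ≈ 15877.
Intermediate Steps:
Z = 36 (Z = (-6)**2 = 36)
m(y, q) = 36 - q
O(P) = 2/7 + P/7 (O(P) = ((4 + P) - 2)/7 = (2 + P)/7 = 2/7 + P/7)
(m(3, 18) + sqrt(241 + O(-8)))*474 = ((36 - 1*18) + sqrt(241 + (2/7 + (1/7)*(-8))))*474 = ((36 - 18) + sqrt(241 + (2/7 - 8/7)))*474 = (18 + sqrt(241 - 6/7))*474 = (18 + sqrt(1681/7))*474 = (18 + 41*sqrt(7)/7)*474 = 8532 + 19434*sqrt(7)/7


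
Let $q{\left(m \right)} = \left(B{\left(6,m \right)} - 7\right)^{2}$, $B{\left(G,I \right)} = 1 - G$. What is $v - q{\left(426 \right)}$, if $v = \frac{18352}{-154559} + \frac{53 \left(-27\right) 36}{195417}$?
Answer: $- \frac{484538470340}{3355939567} \approx -144.38$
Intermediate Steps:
$q{\left(m \right)} = 144$ ($q{\left(m \right)} = \left(\left(1 - 6\right) - 7\right)^{2} = \left(-5 - 7\right)^{2} = \left(-12\right)^{2} = 144$)
$v = - \frac{1283172692}{3355939567}$ ($v = 18352 \left(- \frac{1}{154559}\right) + \left(-1431\right) 36 \cdot \frac{1}{195417} = - \frac{18352}{154559} - \frac{5724}{21713} = - \frac{1283172692}{3355939567} \approx -0.38236$)
$v - q{\left(426 \right)} = - \frac{1283172692}{3355939567} - 144 = - \frac{484538470340}{3355939567}$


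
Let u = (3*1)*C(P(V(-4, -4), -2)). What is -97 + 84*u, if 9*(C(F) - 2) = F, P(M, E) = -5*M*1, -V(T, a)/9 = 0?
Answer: 407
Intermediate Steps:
V(T, a) = 0 (V(T, a) = -9*0 = 0)
P(M, E) = -5*M
C(F) = 2 + F/9
u = 6 (u = (3*1)*(2 + (-5*0)/9) = 3*(2 + (⅑)*0) = 3*(2 + 0) = 3*2 = 6)
-97 + 84*u = -97 + 84*6 = -97 + 504 = 407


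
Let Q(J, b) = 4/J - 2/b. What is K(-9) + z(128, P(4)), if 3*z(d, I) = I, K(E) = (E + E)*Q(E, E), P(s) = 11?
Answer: 23/3 ≈ 7.6667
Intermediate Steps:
Q(J, b) = -2/b + 4/J
K(E) = 4 (K(E) = (E + E)*(-2/E + 4/E) = (2*E)*(2/E) = 4)
z(d, I) = I/3
K(-9) + z(128, P(4)) = 4 + (⅓)*11 = 4 + 11/3 = 23/3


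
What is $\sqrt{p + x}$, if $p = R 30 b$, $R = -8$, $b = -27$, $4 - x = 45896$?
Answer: $2 i \sqrt{9853} \approx 198.52 i$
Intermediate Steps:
$x = -45892$ ($x = 4 - 45896 = -45892$)
$p = 6480$ ($p = \left(-8\right) 30 \left(-27\right) = \left(-240\right) \left(-27\right) = 6480$)
$\sqrt{p + x} = \sqrt{6480 - 45892} = \sqrt{-39412} = 2 i \sqrt{9853}$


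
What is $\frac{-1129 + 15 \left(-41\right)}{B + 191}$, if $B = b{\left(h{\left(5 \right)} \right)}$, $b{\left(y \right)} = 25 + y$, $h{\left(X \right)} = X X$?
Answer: $- \frac{1744}{241} \approx -7.2365$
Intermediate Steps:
$h{\left(X \right)} = X^{2}$
$B = 50$ ($B = 25 + 5^{2} = 25 + 25 = 50$)
$\frac{-1129 + 15 \left(-41\right)}{B + 191} = \frac{-1129 + 15 \left(-41\right)}{50 + 191} = \frac{-1129 - 615}{241} = \left(-1744\right) \frac{1}{241} = - \frac{1744}{241}$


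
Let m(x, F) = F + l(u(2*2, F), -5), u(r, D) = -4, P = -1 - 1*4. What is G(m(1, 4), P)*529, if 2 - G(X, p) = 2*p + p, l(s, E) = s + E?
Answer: 8993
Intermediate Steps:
P = -5 (P = -1 - 4 = -5)
l(s, E) = E + s
m(x, F) = -9 + F (m(x, F) = F + (-5 - 4) = F - 9 = -9 + F)
G(X, p) = 2 - 3*p (G(X, p) = 2 - (2*p + p) = 2 - 3*p)
G(m(1, 4), P)*529 = (2 - 3*(-5))*529 = (2 + 15)*529 = 17*529 = 8993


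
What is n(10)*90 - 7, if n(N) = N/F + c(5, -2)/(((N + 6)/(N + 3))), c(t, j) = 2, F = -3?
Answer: -643/4 ≈ -160.75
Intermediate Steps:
n(N) = -N/3 + 2*(3 + N)/(6 + N) (n(N) = N/(-3) + 2/(((N + 6)/(N + 3))) = N*(-1/3) + 2/(((6 + N)/(3 + N))) = -N/3 + 2/(((6 + N)/(3 + N))) = -N/3 + 2*((3 + N)/(6 + N)) = -N/3 + 2*(3 + N)/(6 + N))
n(10)*90 - 7 = ((18 - 1*10**2)/(3*(6 + 10)))*90 - 7 = ((1/3)*(18 - 1*100)/16)*90 - 7 = ((1/3)*(1/16)*(18 - 100))*90 - 7 = ((1/3)*(1/16)*(-82))*90 - 7 = -41/24*90 - 7 = -615/4 - 7 = -643/4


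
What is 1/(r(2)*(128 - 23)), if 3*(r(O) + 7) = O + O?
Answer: -1/595 ≈ -0.0016807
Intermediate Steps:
r(O) = -7 + 2*O/3 (r(O) = -7 + (O + O)/3 = -7 + (2*O)/3 = -7 + 2*O/3)
1/(r(2)*(128 - 23)) = 1/((-7 + (2/3)*2)*(128 - 23)) = 1/((-7 + 4/3)*105) = 1/(-17/3*105) = 1/(-595) = -1/595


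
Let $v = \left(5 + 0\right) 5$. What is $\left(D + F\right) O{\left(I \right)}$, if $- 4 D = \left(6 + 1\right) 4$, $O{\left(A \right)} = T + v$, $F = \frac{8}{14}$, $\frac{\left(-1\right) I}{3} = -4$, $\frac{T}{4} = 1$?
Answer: $- \frac{1305}{7} \approx -186.43$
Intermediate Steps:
$T = 4$ ($T = 4 \cdot 1 = 4$)
$I = 12$ ($I = \left(-3\right) \left(-4\right) = 12$)
$v = 25$ ($v = 5 \cdot 5 = 25$)
$F = \frac{4}{7}$ ($F = 8 \cdot \frac{1}{14} = \frac{4}{7} \approx 0.57143$)
$O{\left(A \right)} = 29$ ($O{\left(A \right)} = 4 + 25 = 29$)
$D = -7$ ($D = - \frac{\left(6 + 1\right) 4}{4} = - \frac{7 \cdot 4}{4} = \left(- \frac{1}{4}\right) 28 = -7$)
$\left(D + F\right) O{\left(I \right)} = \left(-7 + \frac{4}{7}\right) 29 = \left(- \frac{45}{7}\right) 29 = - \frac{1305}{7}$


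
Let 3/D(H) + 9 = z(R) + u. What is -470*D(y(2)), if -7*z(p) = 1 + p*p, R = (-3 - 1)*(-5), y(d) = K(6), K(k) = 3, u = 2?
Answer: 329/15 ≈ 21.933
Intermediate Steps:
y(d) = 3
R = 20 (R = -4*(-5) = 20)
z(p) = -1/7 - p**2/7 (z(p) = -(1 + p*p)/7 = -(1 + p**2)/7 = -1/7 - p**2/7)
D(H) = -7/150 (D(H) = 3/(-9 + ((-1/7 - 1/7*20**2) + 2)) = 3/(-9 + ((-1/7 - 1/7*400) + 2)) = 3/(-9 + ((-1/7 - 400/7) + 2)) = 3/(-9 + (-401/7 + 2)) = 3/(-9 - 387/7) = 3/(-450/7) = 3*(-7/450) = -7/150)
-470*D(y(2)) = -470*(-7/150) = 329/15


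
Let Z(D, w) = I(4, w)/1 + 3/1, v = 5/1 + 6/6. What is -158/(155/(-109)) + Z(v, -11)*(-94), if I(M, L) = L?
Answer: 133782/155 ≈ 863.11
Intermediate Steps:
v = 6 (v = 5*1 + 6*(⅙) = 5 + 1 = 6)
Z(D, w) = 3 + w (Z(D, w) = w/1 + 3/1 = w*1 + 3*1 = w + 3 = 3 + w)
-158/(155/(-109)) + Z(v, -11)*(-94) = -158/(155/(-109)) + (3 - 11)*(-94) = -158/(155*(-1/109)) - 8*(-94) = -158/(-155/109) + 752 = -158*(-109/155) + 752 = 17222/155 + 752 = 133782/155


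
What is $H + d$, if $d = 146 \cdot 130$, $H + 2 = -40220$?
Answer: $-21242$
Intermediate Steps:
$H = -40222$ ($H = -2 - 40220 = -40222$)
$d = 18980$
$H + d = -40222 + 18980 = -21242$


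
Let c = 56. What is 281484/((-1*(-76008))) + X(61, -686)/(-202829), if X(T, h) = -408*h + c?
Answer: 2984594557/1284718886 ≈ 2.3232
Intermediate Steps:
X(T, h) = 56 - 408*h (X(T, h) = -408*h + 56 = 56 - 408*h)
281484/((-1*(-76008))) + X(61, -686)/(-202829) = 281484/((-1*(-76008))) + (56 - 408*(-686))/(-202829) = 281484/76008 + (56 + 279888)*(-1/202829) = 281484*(1/76008) + 279944*(-1/202829) = 23457/6334 - 279944/202829 = 2984594557/1284718886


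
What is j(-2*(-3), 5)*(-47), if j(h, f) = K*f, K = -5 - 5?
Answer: 2350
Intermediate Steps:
K = -10
j(h, f) = -10*f
j(-2*(-3), 5)*(-47) = -10*5*(-47) = -50*(-47) = 2350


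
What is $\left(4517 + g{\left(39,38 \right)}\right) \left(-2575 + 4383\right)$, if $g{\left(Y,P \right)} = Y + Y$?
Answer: $8307760$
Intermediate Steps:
$g{\left(Y,P \right)} = 2 Y$
$\left(4517 + g{\left(39,38 \right)}\right) \left(-2575 + 4383\right) = \left(4517 + 2 \cdot 39\right) \left(-2575 + 4383\right) = \left(4517 + 78\right) 1808 = 4595 \cdot 1808 = 8307760$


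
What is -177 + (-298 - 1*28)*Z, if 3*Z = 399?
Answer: -43535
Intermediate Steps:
Z = 133 (Z = (1/3)*399 = 133)
-177 + (-298 - 1*28)*Z = -177 + (-298 - 1*28)*133 = -177 + (-298 - 28)*133 = -177 - 326*133 = -177 - 43358 = -43535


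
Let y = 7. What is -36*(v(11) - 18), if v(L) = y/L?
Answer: 6876/11 ≈ 625.09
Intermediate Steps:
v(L) = 7/L
-36*(v(11) - 18) = -36*(7/11 - 18) = -36*(-191/11) = 6876/11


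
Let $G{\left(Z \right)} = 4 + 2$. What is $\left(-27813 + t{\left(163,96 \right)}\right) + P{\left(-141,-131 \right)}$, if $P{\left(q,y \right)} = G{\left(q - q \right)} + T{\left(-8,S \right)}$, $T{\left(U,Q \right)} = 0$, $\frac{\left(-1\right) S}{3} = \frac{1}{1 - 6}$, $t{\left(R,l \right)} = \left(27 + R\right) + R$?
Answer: $-27454$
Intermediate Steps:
$G{\left(Z \right)} = 6$
$t{\left(R,l \right)} = 27 + 2 R$
$S = \frac{3}{5}$ ($S = - \frac{3}{1 - 6} = - \frac{3}{-5} = \left(-3\right) \left(- \frac{1}{5}\right) = \frac{3}{5} \approx 0.6$)
$P{\left(q,y \right)} = 6$ ($P{\left(q,y \right)} = 6 + 0 = 6$)
$\left(-27813 + t{\left(163,96 \right)}\right) + P{\left(-141,-131 \right)} = \left(-27813 + \left(27 + 2 \cdot 163\right)\right) + 6 = \left(-27813 + \left(27 + 326\right)\right) + 6 = \left(-27813 + 353\right) + 6 = -27460 + 6 = -27454$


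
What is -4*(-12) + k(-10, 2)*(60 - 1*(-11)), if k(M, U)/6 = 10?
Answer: 4308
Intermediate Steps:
k(M, U) = 60 (k(M, U) = 6*10 = 60)
-4*(-12) + k(-10, 2)*(60 - 1*(-11)) = -4*(-12) + 60*(60 - 1*(-11)) = 48 + 60*(60 + 11) = 48 + 60*71 = 48 + 4260 = 4308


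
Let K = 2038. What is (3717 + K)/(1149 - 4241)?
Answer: -5755/3092 ≈ -1.8613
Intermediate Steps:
(3717 + K)/(1149 - 4241) = (3717 + 2038)/(1149 - 4241) = 5755/(-3092) = 5755*(-1/3092) = -5755/3092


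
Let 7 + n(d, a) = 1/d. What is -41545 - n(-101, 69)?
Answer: -4195337/101 ≈ -41538.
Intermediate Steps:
n(d, a) = -7 + 1/d
-41545 - n(-101, 69) = -41545 - (-7 + 1/(-101)) = -41545 - (-7 - 1/101) = -41545 - 1*(-708/101) = -41545 + 708/101 = -4195337/101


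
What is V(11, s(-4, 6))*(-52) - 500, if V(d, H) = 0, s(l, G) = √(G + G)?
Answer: -500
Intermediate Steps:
s(l, G) = √2*√G (s(l, G) = √(2*G) = √2*√G)
V(11, s(-4, 6))*(-52) - 500 = 0*(-52) - 500 = 0 - 500 = -500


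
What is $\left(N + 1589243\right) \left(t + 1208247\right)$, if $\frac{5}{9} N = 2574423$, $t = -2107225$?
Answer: $- \frac{27972619225516}{5} \approx -5.5945 \cdot 10^{12}$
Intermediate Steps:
$N = \frac{23169807}{5}$ ($N = \frac{9}{5} \cdot 2574423 = \frac{23169807}{5} \approx 4.634 \cdot 10^{6}$)
$\left(N + 1589243\right) \left(t + 1208247\right) = \left(\frac{23169807}{5} + 1589243\right) \left(-2107225 + 1208247\right) = \frac{31116022}{5} \left(-898978\right) = - \frac{27972619225516}{5}$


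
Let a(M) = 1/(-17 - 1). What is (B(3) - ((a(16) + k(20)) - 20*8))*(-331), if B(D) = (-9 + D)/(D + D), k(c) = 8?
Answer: -899989/18 ≈ -49999.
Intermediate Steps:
a(M) = -1/18 (a(M) = 1/(-18) = -1/18)
B(D) = (-9 + D)/(2*D) (B(D) = (-9 + D)/((2*D)) = (-9 + D)*(1/(2*D)) = (-9 + D)/(2*D))
(B(3) - ((a(16) + k(20)) - 20*8))*(-331) = ((½)*(-9 + 3)/3 - ((-1/18 + 8) - 20*8))*(-331) = ((½)*(⅓)*(-6) - (143/18 - 4*40))*(-331) = (-1 - (143/18 - 160))*(-331) = (-1 - 1*(-2737/18))*(-331) = (-1 + 2737/18)*(-331) = (2719/18)*(-331) = -899989/18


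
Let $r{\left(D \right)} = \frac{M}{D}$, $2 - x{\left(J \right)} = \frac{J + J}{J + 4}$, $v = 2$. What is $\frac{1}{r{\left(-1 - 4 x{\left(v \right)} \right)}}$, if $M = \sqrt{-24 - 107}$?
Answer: $\frac{19 i \sqrt{131}}{393} \approx 0.55335 i$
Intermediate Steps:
$x{\left(J \right)} = 2 - \frac{2 J}{4 + J}$ ($x{\left(J \right)} = 2 - \frac{J + J}{J + 4} = 2 - \frac{2 J}{4 + J}$)
$M = i \sqrt{131}$ ($M = \sqrt{-131} = i \sqrt{131} \approx 11.446 i$)
$r{\left(D \right)} = \frac{i \sqrt{131}}{D}$
$\frac{1}{r{\left(-1 - 4 x{\left(v \right)} \right)}} = \frac{1}{i \sqrt{131} \frac{1}{-1 - 4 \frac{8}{4 + 2}}} = \frac{1}{i \sqrt{131} \frac{1}{-1 - 4 \cdot \frac{8}{6}}} = \frac{1}{i \sqrt{131} \frac{1}{-1 - 4 \cdot 8 \cdot \frac{1}{6}}} = \frac{1}{i \sqrt{131} \frac{1}{-1 - \frac{16}{3}}} = \frac{1}{i \sqrt{131} \frac{1}{- \frac{19}{3}}} = \frac{1}{i \sqrt{131} \left(- \frac{3}{19}\right)} = \frac{1}{\left(- \frac{3}{19}\right) i \sqrt{131}} = \frac{19 i \sqrt{131}}{393}$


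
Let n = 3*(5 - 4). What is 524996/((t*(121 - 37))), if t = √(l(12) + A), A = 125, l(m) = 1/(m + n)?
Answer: 131249*√7035/19698 ≈ 558.86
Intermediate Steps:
n = 3 (n = 3*1 = 3)
l(m) = 1/(3 + m) (l(m) = 1/(m + 3) = 1/(3 + m))
t = 2*√7035/15 (t = √(1/(3 + 12) + 125) = √(1/15 + 125) = √(1876/15) = 2*√7035/15 ≈ 11.183)
524996/((t*(121 - 37))) = 524996/(((2*√7035/15)*(121 - 37))) = 524996/(((2*√7035/15)*84)) = 524996/((56*√7035/5)) = 524996*(√7035/78792) = 131249*√7035/19698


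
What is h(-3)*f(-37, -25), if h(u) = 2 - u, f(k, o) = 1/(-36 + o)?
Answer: -5/61 ≈ -0.081967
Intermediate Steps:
h(-3)*f(-37, -25) = (2 - 1*(-3))/(-36 - 25) = (2 + 3)/(-61) = 5*(-1/61) = -5/61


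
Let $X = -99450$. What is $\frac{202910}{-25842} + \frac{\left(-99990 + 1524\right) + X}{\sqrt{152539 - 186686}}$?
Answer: $- \frac{101455}{12921} + \frac{197916 i \sqrt{34147}}{34147} \approx -7.8519 + 1071.0 i$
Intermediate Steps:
$\frac{202910}{-25842} + \frac{\left(-99990 + 1524\right) + X}{\sqrt{152539 - 186686}} = \frac{202910}{-25842} + \frac{\left(-99990 + 1524\right) - 99450}{\sqrt{152539 - 186686}} = 202910 \left(- \frac{1}{25842}\right) + \frac{-98466 - 99450}{\sqrt{-34147}} = - \frac{101455}{12921} - \frac{197916}{i \sqrt{34147}} = - \frac{101455}{12921} - 197916 \left(- \frac{i \sqrt{34147}}{34147}\right) = - \frac{101455}{12921} + \frac{197916 i \sqrt{34147}}{34147}$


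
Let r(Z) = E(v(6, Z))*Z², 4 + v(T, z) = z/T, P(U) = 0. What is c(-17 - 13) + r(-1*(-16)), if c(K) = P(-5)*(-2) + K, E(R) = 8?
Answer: 2018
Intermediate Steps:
v(T, z) = -4 + z/T
c(K) = K (c(K) = 0*(-2) + K = 0 + K = K)
r(Z) = 8*Z²
c(-17 - 13) + r(-1*(-16)) = (-17 - 13) + 8*(-1*(-16))² = -30 + 8*16² = -30 + 8*256 = -30 + 2048 = 2018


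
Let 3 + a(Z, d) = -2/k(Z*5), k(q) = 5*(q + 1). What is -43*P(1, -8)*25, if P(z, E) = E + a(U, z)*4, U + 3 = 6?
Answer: 43215/2 ≈ 21608.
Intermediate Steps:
U = 3 (U = -3 + 6 = 3)
k(q) = 5 + 5*q (k(q) = 5*(1 + q) = 5 + 5*q)
a(Z, d) = -3 - 2/(5 + 25*Z) (a(Z, d) = -3 - 2/(5 + 5*(Z*5)) = -3 - 2/(5 + 5*(5*Z)) = -3 - 2/(5 + 25*Z))
P(z, E) = -121/10 + E (P(z, E) = E + ((-17 - 75*3)/(5*(1 + 5*3)))*4 = E + ((-17 - 225)/(5*(1 + 15)))*4 = E + ((⅕)*(-242)/16)*4 = E + ((⅕)*(1/16)*(-242))*4 = E - 121/40*4 = E - 121/10 = -121/10 + E)
-43*P(1, -8)*25 = -43*(-121/10 - 8)*25 = -43*(-201/10)*25 = (8643/10)*25 = 43215/2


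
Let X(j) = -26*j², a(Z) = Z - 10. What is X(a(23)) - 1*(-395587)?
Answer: 391193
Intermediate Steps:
a(Z) = -10 + Z
X(a(23)) - 1*(-395587) = -26*(-10 + 23)² - 1*(-395587) = -26*13² + 395587 = -26*169 + 395587 = -4394 + 395587 = 391193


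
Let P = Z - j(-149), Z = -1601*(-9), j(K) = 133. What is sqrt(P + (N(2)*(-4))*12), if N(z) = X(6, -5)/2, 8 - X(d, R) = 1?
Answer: 2*sqrt(3527) ≈ 118.78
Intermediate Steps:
X(d, R) = 7 (X(d, R) = 8 - 1*1 = 8 - 1 = 7)
Z = 14409
N(z) = 7/2
P = 14276 (P = 14409 - 1*133 = 14409 - 133 = 14276)
sqrt(P + (N(2)*(-4))*12) = sqrt(14276 + ((7/2)*(-4))*12) = sqrt(14276 - 14*12) = sqrt(14276 - 168) = sqrt(14108) = 2*sqrt(3527)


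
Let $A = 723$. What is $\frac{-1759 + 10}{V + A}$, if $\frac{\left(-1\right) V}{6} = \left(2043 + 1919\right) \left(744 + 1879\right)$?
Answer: $\frac{583}{20784411} \approx 2.805 \cdot 10^{-5}$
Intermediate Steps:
$V = -62353956$ ($V = - 6 \left(2043 + 1919\right) \left(744 + 1879\right) = - 6 \cdot 3962 \cdot 2623 = \left(-6\right) 10392326 = -62353956$)
$\frac{-1759 + 10}{V + A} = \frac{-1759 + 10}{-62353956 + 723} = - \frac{1749}{-62353233} = \left(-1749\right) \left(- \frac{1}{62353233}\right) = \frac{583}{20784411}$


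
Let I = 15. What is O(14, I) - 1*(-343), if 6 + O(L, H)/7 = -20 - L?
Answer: 63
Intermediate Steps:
O(L, H) = -182 - 7*L (O(L, H) = -42 + 7*(-20 - L) = -42 + (-140 - 7*L) = -182 - 7*L)
O(14, I) - 1*(-343) = (-182 - 7*14) - 1*(-343) = (-182 - 98) + 343 = -280 + 343 = 63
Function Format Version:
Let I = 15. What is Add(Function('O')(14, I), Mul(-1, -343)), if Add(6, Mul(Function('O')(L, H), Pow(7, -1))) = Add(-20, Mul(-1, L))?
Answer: 63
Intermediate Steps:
Function('O')(L, H) = Add(-182, Mul(-7, L)) (Function('O')(L, H) = Add(-42, Mul(7, Add(-20, Mul(-1, L)))) = Add(-42, Add(-140, Mul(-7, L))) = Add(-182, Mul(-7, L)))
Add(Function('O')(14, I), Mul(-1, -343)) = Add(Add(-182, Mul(-7, 14)), Mul(-1, -343)) = Add(Add(-182, -98), 343) = Add(-280, 343) = 63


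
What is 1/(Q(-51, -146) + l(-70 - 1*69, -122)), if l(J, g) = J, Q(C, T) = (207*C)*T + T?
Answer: 1/1541037 ≈ 6.4891e-7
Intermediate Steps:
Q(C, T) = T + 207*C*T (Q(C, T) = 207*C*T + T = T + 207*C*T)
1/(Q(-51, -146) + l(-70 - 1*69, -122)) = 1/(-146*(1 + 207*(-51)) + (-70 - 1*69)) = 1/(-146*(1 - 10557) + (-70 - 69)) = 1/(-146*(-10556) - 139) = 1/(1541176 - 139) = 1/1541037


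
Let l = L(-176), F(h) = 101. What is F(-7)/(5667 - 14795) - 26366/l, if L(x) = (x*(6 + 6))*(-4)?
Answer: -15095131/4819584 ≈ -3.1320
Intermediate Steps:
L(x) = -48*x (L(x) = (x*12)*(-4) = (12*x)*(-4) = -48*x)
l = 8448 (l = -48*(-176) = 8448)
F(-7)/(5667 - 14795) - 26366/l = 101/(5667 - 14795) - 26366/8448 = 101/(-9128) - 26366*1/8448 = 101*(-1/9128) - 13183/4224 = -101/9128 - 13183/4224 = -15095131/4819584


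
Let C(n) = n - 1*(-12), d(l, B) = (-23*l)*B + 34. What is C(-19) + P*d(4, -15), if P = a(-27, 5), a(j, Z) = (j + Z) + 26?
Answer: 5649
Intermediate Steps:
d(l, B) = 34 - 23*B*l (d(l, B) = -23*B*l + 34 = 34 - 23*B*l)
a(j, Z) = 26 + Z + j (a(j, Z) = (Z + j) + 26 = 26 + Z + j)
C(n) = 12 + n (C(n) = n + 12 = 12 + n)
P = 4 (P = 26 + 5 - 27 = 4)
C(-19) + P*d(4, -15) = (12 - 19) + 4*(34 - 23*(-15)*4) = -7 + 4*(34 + 1380) = -7 + 4*1414 = -7 + 5656 = 5649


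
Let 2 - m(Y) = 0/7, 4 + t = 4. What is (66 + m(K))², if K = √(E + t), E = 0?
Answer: 4624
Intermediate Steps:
t = 0 (t = -4 + 4 = 0)
K = 0 (K = √(0 + 0) = √0 = 0)
m(Y) = 2 (m(Y) = 2 - 0/7 = 2 - 1*0 = 2 + 0 = 2)
(66 + m(K))² = (66 + 2)² = 68² = 4624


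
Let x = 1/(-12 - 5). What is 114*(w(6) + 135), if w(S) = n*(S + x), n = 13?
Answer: 411312/17 ≈ 24195.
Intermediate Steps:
x = -1/17 (x = 1/(-17) = -1/17 ≈ -0.058824)
w(S) = -13/17 + 13*S (w(S) = 13*(S - 1/17) = 13*(-1/17 + S) = -13/17 + 13*S)
114*(w(6) + 135) = 114*((-13/17 + 13*6) + 135) = 114*((-13/17 + 78) + 135) = 114*(1313/17 + 135) = 114*(3608/17) = 411312/17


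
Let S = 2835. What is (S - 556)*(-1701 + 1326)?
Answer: -854625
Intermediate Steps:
(S - 556)*(-1701 + 1326) = (2835 - 556)*(-1701 + 1326) = 2279*(-375) = -854625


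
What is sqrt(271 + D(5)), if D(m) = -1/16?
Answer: 17*sqrt(15)/4 ≈ 16.460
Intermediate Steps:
D(m) = -1/16 (D(m) = -1*1/16 = -1/16)
sqrt(271 + D(5)) = sqrt(271 - 1/16) = sqrt(4335/16) = 17*sqrt(15)/4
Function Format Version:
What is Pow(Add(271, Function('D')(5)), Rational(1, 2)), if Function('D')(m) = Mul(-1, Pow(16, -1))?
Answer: Mul(Rational(17, 4), Pow(15, Rational(1, 2))) ≈ 16.460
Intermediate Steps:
Function('D')(m) = Rational(-1, 16) (Function('D')(m) = Mul(-1, Rational(1, 16)) = Rational(-1, 16))
Pow(Add(271, Function('D')(5)), Rational(1, 2)) = Pow(Add(271, Rational(-1, 16)), Rational(1, 2)) = Pow(Rational(4335, 16), Rational(1, 2)) = Mul(Rational(17, 4), Pow(15, Rational(1, 2)))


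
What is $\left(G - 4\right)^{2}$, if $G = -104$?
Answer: $11664$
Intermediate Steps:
$\left(G - 4\right)^{2} = \left(-104 - 4\right)^{2} = \left(-108\right)^{2} = 11664$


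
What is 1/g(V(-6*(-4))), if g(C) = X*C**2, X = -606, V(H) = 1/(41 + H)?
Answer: -4225/606 ≈ -6.9719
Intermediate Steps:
g(C) = -606*C**2
1/g(V(-6*(-4))) = 1/(-606/(41 - 6*(-4))**2) = 1/(-606/(41 + 24)**2) = 1/(-606*(1/65)**2) = 1/(-606*1/4225) = 1/(-606/4225) = -4225/606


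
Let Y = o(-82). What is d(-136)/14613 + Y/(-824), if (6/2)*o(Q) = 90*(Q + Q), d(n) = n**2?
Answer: 10892083/1505139 ≈ 7.2366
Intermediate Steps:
o(Q) = 60*Q (o(Q) = (90*(Q + Q))/3 = (90*(2*Q))/3 = (180*Q)/3 = 60*Q)
Y = -4920 (Y = 60*(-82) = -4920)
d(-136)/14613 + Y/(-824) = (-136)**2/14613 - 4920/(-824) = 18496*(1/14613) - 4920*(-1/824) = 18496/14613 + 615/103 = 10892083/1505139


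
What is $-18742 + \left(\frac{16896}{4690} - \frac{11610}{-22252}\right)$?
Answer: $- \frac{488879983567}{26090470} \approx -18738.0$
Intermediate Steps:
$-18742 + \left(\frac{16896}{4690} - \frac{11610}{-22252}\right) = -18742 + \left(16896 \cdot \frac{1}{4690} - - \frac{5805}{11126}\right) = -18742 + \left(\frac{8448}{2345} + \frac{5805}{11126}\right) = -18742 + \frac{107605173}{26090470} = - \frac{488879983567}{26090470}$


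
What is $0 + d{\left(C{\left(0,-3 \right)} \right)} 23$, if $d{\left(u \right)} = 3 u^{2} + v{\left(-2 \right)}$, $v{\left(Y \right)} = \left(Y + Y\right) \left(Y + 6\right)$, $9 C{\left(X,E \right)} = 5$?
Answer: $- \frac{9361}{27} \approx -346.7$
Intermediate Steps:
$C{\left(X,E \right)} = \frac{5}{9}$ ($C{\left(X,E \right)} = \frac{1}{9} \cdot 5 = \frac{5}{9}$)
$v{\left(Y \right)} = 2 Y \left(6 + Y\right)$
$d{\left(u \right)} = -16 + 3 u^{2}$ ($d{\left(u \right)} = 3 u^{2} + 2 \left(-2\right) \left(6 - 2\right) = 3 u^{2} + 2 \left(-2\right) 4 = 3 u^{2} - 16 = -16 + 3 u^{2}$)
$0 + d{\left(C{\left(0,-3 \right)} \right)} 23 = 0 + \left(-16 + 3 \left(\frac{5}{9}\right)^{2}\right) 23 = 0 + \left(-16 + 3 \cdot \frac{25}{81}\right) 23 = 0 + \left(-16 + \frac{25}{27}\right) 23 = 0 - \frac{9361}{27} = - \frac{9361}{27}$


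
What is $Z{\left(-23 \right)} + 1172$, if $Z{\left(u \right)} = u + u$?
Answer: $1126$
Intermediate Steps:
$Z{\left(u \right)} = 2 u$
$Z{\left(-23 \right)} + 1172 = 2 \left(-23\right) + 1172 = -46 + 1172 = 1126$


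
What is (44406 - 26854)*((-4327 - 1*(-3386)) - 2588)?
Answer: -61941008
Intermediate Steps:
(44406 - 26854)*((-4327 - 1*(-3386)) - 2588) = 17552*((-4327 + 3386) - 2588) = 17552*(-941 - 2588) = 17552*(-3529) = -61941008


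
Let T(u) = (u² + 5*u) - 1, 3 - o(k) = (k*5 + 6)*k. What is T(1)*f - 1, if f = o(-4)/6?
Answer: -271/6 ≈ -45.167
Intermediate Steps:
o(k) = 3 - k*(6 + 5*k) (o(k) = 3 - (k*5 + 6)*k = 3 - (5*k + 6)*k = 3 - (6 + 5*k)*k = 3 - k*(6 + 5*k))
f = -53/6 (f = (3 - 6*(-4) - 5*(-4)²)/6 = (3 + 24 - 5*16)*(⅙) = (3 + 24 - 80)*(⅙) = -53*⅙ = -53/6 ≈ -8.8333)
T(u) = -1 + u² + 5*u
T(1)*f - 1 = (-1 + 1² + 5*1)*(-53/6) - 1 = (-1 + 1 + 5)*(-53/6) - 1 = 5*(-53/6) - 1 = -265/6 - 1 = -271/6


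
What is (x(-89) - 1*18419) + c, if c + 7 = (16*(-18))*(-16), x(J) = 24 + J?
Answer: -13883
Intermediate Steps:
c = 4601 (c = -7 + (16*(-18))*(-16) = -7 - 288*(-16) = -7 + 4608 = 4601)
(x(-89) - 1*18419) + c = ((24 - 89) - 1*18419) + 4601 = (-65 - 18419) + 4601 = -18484 + 4601 = -13883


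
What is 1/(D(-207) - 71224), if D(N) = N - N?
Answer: -1/71224 ≈ -1.4040e-5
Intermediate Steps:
D(N) = 0
1/(D(-207) - 71224) = 1/(0 - 71224) = 1/(-71224) = -1/71224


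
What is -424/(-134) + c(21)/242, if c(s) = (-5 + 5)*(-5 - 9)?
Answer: 212/67 ≈ 3.1642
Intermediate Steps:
c(s) = 0 (c(s) = 0*(-14) = 0)
-424/(-134) + c(21)/242 = -424/(-134) + 0/242 = -424*(-1/134) + 0*(1/242) = 212/67 + 0 = 212/67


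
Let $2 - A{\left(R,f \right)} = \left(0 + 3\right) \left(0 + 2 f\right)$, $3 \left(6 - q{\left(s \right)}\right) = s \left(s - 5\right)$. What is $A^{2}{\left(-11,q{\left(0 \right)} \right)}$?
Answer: $1156$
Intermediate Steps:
$q{\left(s \right)} = 6 - \frac{s \left(-5 + s\right)}{3}$ ($q{\left(s \right)} = 6 - \frac{s \left(s - 5\right)}{3} = 6 - \frac{s \left(-5 + s\right)}{3}$)
$A{\left(R,f \right)} = 2 - 6 f$ ($A{\left(R,f \right)} = 2 - \left(0 + 3\right) \left(0 + 2 f\right) = 2 - 3 \cdot 2 f = 2 - 6 f$)
$A^{2}{\left(-11,q{\left(0 \right)} \right)} = \left(2 - 6 \left(6 - \frac{0^{2}}{3} + \frac{5}{3} \cdot 0\right)\right)^{2} = \left(2 - 6 \left(6 - 0 + 0\right)\right)^{2} = \left(2 - 6 \left(6 + 0 + 0\right)\right)^{2} = \left(2 - 36\right)^{2} = \left(-34\right)^{2} = 1156$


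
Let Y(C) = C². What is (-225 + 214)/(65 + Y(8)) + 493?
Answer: 63586/129 ≈ 492.91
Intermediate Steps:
(-225 + 214)/(65 + Y(8)) + 493 = (-225 + 214)/(65 + 8²) + 493 = -11/(65 + 64) + 493 = -11/129 + 493 = 63586/129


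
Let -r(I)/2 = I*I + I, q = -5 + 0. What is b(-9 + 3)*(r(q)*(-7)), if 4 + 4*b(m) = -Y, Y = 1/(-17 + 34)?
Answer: -4830/17 ≈ -284.12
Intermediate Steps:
q = -5
Y = 1/17 ≈ 0.058824
r(I) = -2*I - 2*I² (r(I) = -2*(I*I + I) = -2*(I² + I) = -2*(I + I²) = -2*I - 2*I²)
b(m) = -69/68 (b(m) = -1 + (-1*1/17)/4 = -1 + (¼)*(-1/17) = -1 - 1/68 = -69/68)
b(-9 + 3)*(r(q)*(-7)) = -69*(-2*(-5)*(1 - 5))*(-7)/68 = -69*(-2*(-5)*(-4))*(-7)/68 = -(-690)*(-7)/17 = -69/68*280 = -4830/17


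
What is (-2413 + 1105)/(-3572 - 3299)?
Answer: 1308/6871 ≈ 0.19037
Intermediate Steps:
(-2413 + 1105)/(-3572 - 3299) = -1308/(-6871) = -1308*(-1/6871) = 1308/6871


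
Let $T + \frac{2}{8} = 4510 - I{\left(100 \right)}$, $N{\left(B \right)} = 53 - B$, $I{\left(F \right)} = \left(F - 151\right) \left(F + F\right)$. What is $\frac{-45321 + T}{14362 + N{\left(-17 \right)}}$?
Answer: $- \frac{122445}{57728} \approx -2.1211$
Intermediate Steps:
$I{\left(F \right)} = 2 F \left(-151 + F\right)$ ($I{\left(F \right)} = \left(-151 + F\right) 2 F = 2 F \left(-151 + F\right)$)
$T = \frac{58839}{4}$ ($T = - \frac{1}{4} - \left(-4510 + 2 \cdot 100 \left(-151 + 100\right)\right) = - \frac{1}{4} - \left(-4510 + 2 \cdot 100 \left(-51\right)\right) = - \frac{1}{4} + \left(4510 - -10200\right) = - \frac{1}{4} + \left(4510 + 10200\right) = - \frac{1}{4} + 14710 = \frac{58839}{4} \approx 14710.0$)
$\frac{-45321 + T}{14362 + N{\left(-17 \right)}} = \frac{-45321 + \frac{58839}{4}}{14362 + \left(53 - -17\right)} = - \frac{122445}{4 \left(14362 + \left(53 + 17\right)\right)} = - \frac{122445}{4 \left(14362 + 70\right)} = - \frac{122445}{4 \cdot 14432} = \left(- \frac{122445}{4}\right) \frac{1}{14432} = - \frac{122445}{57728}$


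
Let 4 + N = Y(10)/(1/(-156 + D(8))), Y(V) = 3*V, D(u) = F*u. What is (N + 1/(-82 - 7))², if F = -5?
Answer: 274237600329/7921 ≈ 3.4622e+7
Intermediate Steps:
D(u) = -5*u
N = -5884 (N = -4 + (3*10)/(1/(-156 - 5*8)) = -4 + 30/(1/(-156 - 40)) = -4 + 30/(1/(-196)) = -4 + 30/(-1/196) = -4 + 30*(-196) = -4 - 5880 = -5884)
(N + 1/(-82 - 7))² = (-5884 + 1/(-82 - 7))² = (-5884 + 1/(-89))² = (-5884 - 1/89)² = (-523677/89)² = 274237600329/7921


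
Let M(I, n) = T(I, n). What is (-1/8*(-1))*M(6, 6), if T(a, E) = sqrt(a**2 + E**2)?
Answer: 3*sqrt(2)/4 ≈ 1.0607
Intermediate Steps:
T(a, E) = sqrt(E**2 + a**2)
M(I, n) = sqrt(I**2 + n**2) (M(I, n) = sqrt(n**2 + I**2) = sqrt(I**2 + n**2))
(-1/8*(-1))*M(6, 6) = (-1/8*(-1))*sqrt(6**2 + 6**2) = (-1*1/8*(-1))*sqrt(36 + 36) = (-1/8*(-1))*sqrt(72) = (6*sqrt(2))/8 = 3*sqrt(2)/4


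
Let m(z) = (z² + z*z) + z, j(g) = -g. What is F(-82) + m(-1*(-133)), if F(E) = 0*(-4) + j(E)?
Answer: 35593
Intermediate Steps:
F(E) = -E (F(E) = 0*(-4) - E = 0 - E = -E)
m(z) = z + 2*z² (m(z) = (z² + z²) + z = 2*z² + z = z + 2*z²)
F(-82) + m(-1*(-133)) = -1*(-82) + (-1*(-133))*(1 + 2*(-1*(-133))) = 82 + 133*(1 + 2*133) = 82 + 133*(1 + 266) = 82 + 133*267 = 82 + 35511 = 35593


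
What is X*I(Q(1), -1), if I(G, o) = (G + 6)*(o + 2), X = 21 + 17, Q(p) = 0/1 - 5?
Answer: 38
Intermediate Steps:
Q(p) = -5 (Q(p) = 0*1 - 5 = 0 - 5 = -5)
X = 38
I(G, o) = (2 + o)*(6 + G) (I(G, o) = (6 + G)*(2 + o) = (2 + o)*(6 + G))
X*I(Q(1), -1) = 38*(12 + 2*(-5) + 6*(-1) - 5*(-1)) = 38*(12 - 10 - 6 + 5) = 38*1 = 38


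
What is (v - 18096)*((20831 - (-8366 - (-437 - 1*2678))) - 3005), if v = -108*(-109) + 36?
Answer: -145108176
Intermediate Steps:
v = 11808 (v = 11772 + 36 = 11808)
(v - 18096)*((20831 - (-8366 - (-437 - 1*2678))) - 3005) = (11808 - 18096)*((20831 - (-8366 - (-437 - 1*2678))) - 3005) = -6288*((20831 - (-8366 - (-437 - 2678))) - 3005) = -6288*((20831 - (-8366 - 1*(-3115))) - 3005) = -6288*((20831 - (-8366 + 3115)) - 3005) = -6288*((20831 - 1*(-5251)) - 3005) = -6288*((20831 + 5251) - 3005) = -6288*(26082 - 3005) = -6288*23077 = -145108176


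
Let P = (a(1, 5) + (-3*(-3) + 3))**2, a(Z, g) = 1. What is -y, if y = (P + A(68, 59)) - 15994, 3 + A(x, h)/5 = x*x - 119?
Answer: -6685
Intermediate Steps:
A(x, h) = -610 + 5*x**2 (A(x, h) = -15 + 5*(x*x - 119) = -15 + 5*(x**2 - 119) = -15 + 5*(-119 + x**2) = -15 + (-595 + 5*x**2) = -610 + 5*x**2)
P = 169 (P = (1 + (-3*(-3) + 3))**2 = (1 + (9 + 3))**2 = (1 + 12)**2 = 13**2 = 169)
y = 6685 (y = (169 + (-610 + 5*68**2)) - 15994 = (169 + (-610 + 5*4624)) - 15994 = (169 + (-610 + 23120)) - 15994 = (169 + 22510) - 15994 = 22679 - 15994 = 6685)
-y = -1*6685 = -6685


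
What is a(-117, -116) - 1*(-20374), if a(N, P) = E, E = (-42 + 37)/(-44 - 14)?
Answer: 1181697/58 ≈ 20374.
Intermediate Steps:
E = 5/58 (E = -5/(-58) = -5*(-1/58) = 5/58 ≈ 0.086207)
a(N, P) = 5/58
a(-117, -116) - 1*(-20374) = 5/58 - 1*(-20374) = 5/58 + 20374 = 1181697/58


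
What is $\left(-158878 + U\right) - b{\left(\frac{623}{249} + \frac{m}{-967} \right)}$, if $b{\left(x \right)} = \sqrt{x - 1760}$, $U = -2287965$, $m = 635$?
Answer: $-2446843 - \frac{i \sqrt{101931571289382}}{240783} \approx -2.4468 \cdot 10^{6} - 41.93 i$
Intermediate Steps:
$b{\left(x \right)} = \sqrt{-1760 + x}$
$\left(-158878 + U\right) - b{\left(\frac{623}{249} + \frac{m}{-967} \right)} = \left(-158878 - 2287965\right) - \sqrt{-1760 + \left(\frac{623}{249} + \frac{635}{-967}\right)} = -2446843 - \sqrt{-1760 + \left(623 \cdot \frac{1}{249} + 635 \left(- \frac{1}{967}\right)\right)} = -2446843 - \sqrt{-1760 + \left(\frac{623}{249} - \frac{635}{967}\right)} = -2446843 - \sqrt{-1760 + \frac{444326}{240783}} = -2446843 - \sqrt{- \frac{423333754}{240783}} = -2446843 - \frac{i \sqrt{101931571289382}}{240783}$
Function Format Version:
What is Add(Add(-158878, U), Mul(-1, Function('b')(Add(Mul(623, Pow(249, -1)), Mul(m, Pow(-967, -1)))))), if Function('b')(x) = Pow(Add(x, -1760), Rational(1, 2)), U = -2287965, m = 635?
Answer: Add(-2446843, Mul(Rational(-1, 240783), I, Pow(101931571289382, Rational(1, 2)))) ≈ Add(-2.4468e+6, Mul(-41.930, I))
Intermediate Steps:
Function('b')(x) = Pow(Add(-1760, x), Rational(1, 2))
Add(Add(-158878, U), Mul(-1, Function('b')(Add(Mul(623, Pow(249, -1)), Mul(m, Pow(-967, -1)))))) = Add(Add(-158878, -2287965), Mul(-1, Pow(Add(-1760, Add(Mul(623, Pow(249, -1)), Mul(635, Pow(-967, -1)))), Rational(1, 2)))) = Add(-2446843, Mul(-1, Pow(Add(-1760, Add(Mul(623, Rational(1, 249)), Mul(635, Rational(-1, 967)))), Rational(1, 2)))) = Add(-2446843, Mul(-1, Pow(Add(-1760, Add(Rational(623, 249), Rational(-635, 967))), Rational(1, 2)))) = Add(-2446843, Mul(-1, Pow(Add(-1760, Rational(444326, 240783)), Rational(1, 2)))) = Add(-2446843, Mul(-1, Pow(Rational(-423333754, 240783), Rational(1, 2)))) = Add(-2446843, Mul(-1, Mul(Rational(1, 240783), I, Pow(101931571289382, Rational(1, 2))))) = Add(-2446843, Mul(Rational(-1, 240783), I, Pow(101931571289382, Rational(1, 2))))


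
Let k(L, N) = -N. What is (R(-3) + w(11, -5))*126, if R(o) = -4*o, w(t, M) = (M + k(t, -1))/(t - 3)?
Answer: 1449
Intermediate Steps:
w(t, M) = (1 + M)/(-3 + t) (w(t, M) = (M - 1*(-1))/(t - 3) = (M + 1)/(-3 + t) = (1 + M)/(-3 + t))
(R(-3) + w(11, -5))*126 = (-4*(-3) + (1 - 5)/(-3 + 11))*126 = (12 - 4/8)*126 = (12 + (⅛)*(-4))*126 = (12 - ½)*126 = (23/2)*126 = 1449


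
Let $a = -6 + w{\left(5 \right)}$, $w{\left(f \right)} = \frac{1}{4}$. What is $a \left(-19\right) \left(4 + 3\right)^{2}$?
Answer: $\frac{21413}{4} \approx 5353.3$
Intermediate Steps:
$w{\left(f \right)} = \frac{1}{4}$
$a = - \frac{23}{4}$ ($a = -6 + \frac{1}{4} = - \frac{23}{4} \approx -5.75$)
$a \left(-19\right) \left(4 + 3\right)^{2} = \left(- \frac{23}{4}\right) \left(-19\right) \left(4 + 3\right)^{2} = \frac{437 \cdot 7^{2}}{4} = \frac{437}{4} \cdot 49 = \frac{21413}{4}$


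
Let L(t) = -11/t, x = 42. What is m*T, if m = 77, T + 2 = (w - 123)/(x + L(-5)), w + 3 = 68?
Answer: -56364/221 ≈ -255.04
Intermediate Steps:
w = 65 (w = -3 + 68 = 65)
T = -732/221 (T = -2 + (65 - 123)/(42 - 11/(-5)) = -2 - 58/(42 - 11*(-⅕)) = -2 - 58/(42 + 11/5) = -2 - 58/221/5 = -2 - 58*5/221 = -2 - 290/221 = -732/221 ≈ -3.3122)
m*T = 77*(-732/221) = -56364/221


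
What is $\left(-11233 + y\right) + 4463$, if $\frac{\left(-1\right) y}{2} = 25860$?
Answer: $-58490$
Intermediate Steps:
$y = -51720$ ($y = \left(-2\right) 25860 = -51720$)
$\left(-11233 + y\right) + 4463 = \left(-11233 - 51720\right) + 4463 = -62953 + 4463 = -58490$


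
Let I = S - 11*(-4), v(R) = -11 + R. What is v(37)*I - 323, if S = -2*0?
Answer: 821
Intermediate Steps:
S = 0
I = 44 (I = 0 - 11*(-4) = 0 + 44 = 44)
v(37)*I - 323 = (-11 + 37)*44 - 323 = 26*44 - 323 = 1144 - 323 = 821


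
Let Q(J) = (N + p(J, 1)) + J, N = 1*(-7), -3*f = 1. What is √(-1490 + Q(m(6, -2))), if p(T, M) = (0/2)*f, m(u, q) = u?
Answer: I*√1491 ≈ 38.613*I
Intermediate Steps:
f = -⅓ (f = -⅓*1 = -⅓ ≈ -0.33333)
p(T, M) = 0 (p(T, M) = (0/2)*(-⅓) = (0*(½))*(-⅓) = 0*(-⅓) = 0)
N = -7
Q(J) = -7 + J (Q(J) = (-7 + 0) + J = -7 + J)
√(-1490 + Q(m(6, -2))) = √(-1490 + (-7 + 6)) = √(-1490 - 1) = √(-1491) = I*√1491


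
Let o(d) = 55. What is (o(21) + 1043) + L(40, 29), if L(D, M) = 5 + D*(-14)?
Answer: 543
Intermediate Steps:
L(D, M) = 5 - 14*D
(o(21) + 1043) + L(40, 29) = (55 + 1043) + (5 - 14*40) = 1098 + (5 - 560) = 1098 - 555 = 543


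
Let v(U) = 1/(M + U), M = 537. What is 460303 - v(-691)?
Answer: 70886663/154 ≈ 4.6030e+5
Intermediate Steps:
v(U) = 1/(537 + U)
460303 - v(-691) = 460303 - 1/(537 - 691) = 460303 - 1/(-154) = 460303 - 1*(-1/154) = 460303 + 1/154 = 70886663/154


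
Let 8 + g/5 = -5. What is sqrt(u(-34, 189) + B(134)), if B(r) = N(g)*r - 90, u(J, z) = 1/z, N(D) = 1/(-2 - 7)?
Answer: I*sqrt(416283)/63 ≈ 10.241*I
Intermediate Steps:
g = -65 (g = -40 + 5*(-5) = -40 - 25 = -65)
N(D) = -1/9 (N(D) = 1/(-9) = -1/9)
B(r) = -90 - r/9 (B(r) = -r/9 - 90 = -90 - r/9)
sqrt(u(-34, 189) + B(134)) = sqrt(1/189 + (-90 - 1/9*134)) = sqrt(1/189 + (-90 - 134/9)) = sqrt(1/189 - 944/9) = sqrt(-19823/189) = I*sqrt(416283)/63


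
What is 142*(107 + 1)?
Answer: 15336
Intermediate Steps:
142*(107 + 1) = 142*108 = 15336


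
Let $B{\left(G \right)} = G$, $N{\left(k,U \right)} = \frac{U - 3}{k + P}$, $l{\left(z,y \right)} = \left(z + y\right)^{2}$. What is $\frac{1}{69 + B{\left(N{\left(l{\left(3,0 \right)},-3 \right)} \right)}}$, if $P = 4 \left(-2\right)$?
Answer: $\frac{1}{63} \approx 0.015873$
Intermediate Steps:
$P = -8$
$l{\left(z,y \right)} = \left(y + z\right)^{2}$
$N{\left(k,U \right)} = \frac{-3 + U}{-8 + k}$ ($N{\left(k,U \right)} = \frac{U - 3}{k - 8} = \frac{-3 + U}{-8 + k}$)
$\frac{1}{69 + B{\left(N{\left(l{\left(3,0 \right)},-3 \right)} \right)}} = \frac{1}{69 + \frac{-3 - 3}{-8 + \left(0 + 3\right)^{2}}} = \frac{1}{69 + \frac{1}{-8 + 3^{2}} \left(-6\right)} = \frac{1}{69 + \frac{1}{-8 + 9} \left(-6\right)} = \frac{1}{69 + 1^{-1} \left(-6\right)} = \frac{1}{69 + 1 \left(-6\right)} = \frac{1}{69 - 6} = \frac{1}{63}$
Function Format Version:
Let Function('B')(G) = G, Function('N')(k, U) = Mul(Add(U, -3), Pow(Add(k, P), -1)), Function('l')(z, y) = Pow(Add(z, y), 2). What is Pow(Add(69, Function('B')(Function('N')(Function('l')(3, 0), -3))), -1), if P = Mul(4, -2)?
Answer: Rational(1, 63) ≈ 0.015873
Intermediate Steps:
P = -8
Function('l')(z, y) = Pow(Add(y, z), 2)
Function('N')(k, U) = Mul(Pow(Add(-8, k), -1), Add(-3, U)) (Function('N')(k, U) = Mul(Add(U, -3), Pow(Add(k, -8), -1)) = Mul(Add(-3, U), Pow(Add(-8, k), -1)) = Mul(Pow(Add(-8, k), -1), Add(-3, U)))
Pow(Add(69, Function('B')(Function('N')(Function('l')(3, 0), -3))), -1) = Pow(Add(69, Mul(Pow(Add(-8, Pow(Add(0, 3), 2)), -1), Add(-3, -3))), -1) = Pow(Add(69, Mul(Pow(Add(-8, Pow(3, 2)), -1), -6)), -1) = Pow(Add(69, Mul(Pow(Add(-8, 9), -1), -6)), -1) = Pow(Add(69, Mul(Pow(1, -1), -6)), -1) = Pow(Add(69, Mul(1, -6)), -1) = Pow(Add(69, -6), -1) = Pow(63, -1) = Rational(1, 63)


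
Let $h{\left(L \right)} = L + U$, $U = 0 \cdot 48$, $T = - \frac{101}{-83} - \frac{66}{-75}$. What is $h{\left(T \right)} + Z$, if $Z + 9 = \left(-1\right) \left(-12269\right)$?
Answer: $\frac{25443851}{2075} \approx 12262.0$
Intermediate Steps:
$T = \frac{4351}{2075}$ ($T = \left(-101\right) \left(- \frac{1}{83}\right) - - \frac{22}{25} = \frac{101}{83} + \frac{22}{25} = \frac{4351}{2075} \approx 2.0969$)
$U = 0$
$h{\left(L \right)} = L$ ($h{\left(L \right)} = L + 0 = L$)
$Z = 12260$ ($Z = -9 - -12269 = -9 + 12269 = 12260$)
$h{\left(T \right)} + Z = \frac{4351}{2075} + 12260 = \frac{25443851}{2075}$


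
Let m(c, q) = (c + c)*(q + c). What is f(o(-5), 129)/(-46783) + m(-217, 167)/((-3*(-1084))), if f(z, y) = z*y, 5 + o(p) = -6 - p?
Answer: 254427037/38034579 ≈ 6.6894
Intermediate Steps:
o(p) = -11 - p (o(p) = -5 + (-6 - p) = -11 - p)
m(c, q) = 2*c*(c + q) (m(c, q) = (2*c)*(c + q) = 2*c*(c + q))
f(z, y) = y*z
f(o(-5), 129)/(-46783) + m(-217, 167)/((-3*(-1084))) = (129*(-11 - 1*(-5)))/(-46783) + (2*(-217)*(-217 + 167))/((-3*(-1084))) = (129*(-11 + 5))*(-1/46783) + (2*(-217)*(-50))/3252 = (129*(-6))*(-1/46783) + 21700*(1/3252) = -774*(-1/46783) + 5425/813 = 774/46783 + 5425/813 = 254427037/38034579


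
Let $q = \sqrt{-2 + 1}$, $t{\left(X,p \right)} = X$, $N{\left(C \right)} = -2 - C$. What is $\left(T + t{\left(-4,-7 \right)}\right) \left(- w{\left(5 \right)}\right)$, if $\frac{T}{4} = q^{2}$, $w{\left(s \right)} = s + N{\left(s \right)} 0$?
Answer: $40$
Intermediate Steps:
$w{\left(s \right)} = s$ ($w{\left(s \right)} = s + \left(-2 - s\right) 0 = s + 0 = s$)
$q = i$ ($q = \sqrt{-1} = i \approx 1.0 i$)
$T = -4$ ($T = 4 i^{2} = 4 \left(-1\right) = -4$)
$\left(T + t{\left(-4,-7 \right)}\right) \left(- w{\left(5 \right)}\right) = \left(-4 - 4\right) \left(\left(-1\right) 5\right) = \left(-8\right) \left(-5\right) = 40$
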